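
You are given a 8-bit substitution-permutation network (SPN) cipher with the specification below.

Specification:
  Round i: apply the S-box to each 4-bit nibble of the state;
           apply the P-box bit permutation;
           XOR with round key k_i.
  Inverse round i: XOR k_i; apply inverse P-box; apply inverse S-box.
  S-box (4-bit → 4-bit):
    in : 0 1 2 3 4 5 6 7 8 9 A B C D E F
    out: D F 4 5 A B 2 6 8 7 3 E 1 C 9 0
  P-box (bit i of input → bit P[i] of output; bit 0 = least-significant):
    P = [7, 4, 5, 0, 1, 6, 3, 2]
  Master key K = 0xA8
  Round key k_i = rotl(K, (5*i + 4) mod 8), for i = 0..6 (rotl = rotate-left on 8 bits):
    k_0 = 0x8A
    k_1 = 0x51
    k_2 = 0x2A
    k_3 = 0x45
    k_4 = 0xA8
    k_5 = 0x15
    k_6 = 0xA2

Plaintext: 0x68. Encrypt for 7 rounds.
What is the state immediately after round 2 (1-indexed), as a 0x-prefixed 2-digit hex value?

0x62

s_0 = plaintext = 0x68
s_1 = Round(s_0, k_0) = 0xCB
s_2 = Round(s_1, k_1) = 0x62
s_3 = Round(s_2, k_2) = 0x4A
s_4 = Round(s_3, k_3) = 0x91
s_5 = Round(s_4, k_4) = 0x53
s_6 = Round(s_5, k_5) = 0xF3
s_7 = Round(s_6, k_6) = 0x02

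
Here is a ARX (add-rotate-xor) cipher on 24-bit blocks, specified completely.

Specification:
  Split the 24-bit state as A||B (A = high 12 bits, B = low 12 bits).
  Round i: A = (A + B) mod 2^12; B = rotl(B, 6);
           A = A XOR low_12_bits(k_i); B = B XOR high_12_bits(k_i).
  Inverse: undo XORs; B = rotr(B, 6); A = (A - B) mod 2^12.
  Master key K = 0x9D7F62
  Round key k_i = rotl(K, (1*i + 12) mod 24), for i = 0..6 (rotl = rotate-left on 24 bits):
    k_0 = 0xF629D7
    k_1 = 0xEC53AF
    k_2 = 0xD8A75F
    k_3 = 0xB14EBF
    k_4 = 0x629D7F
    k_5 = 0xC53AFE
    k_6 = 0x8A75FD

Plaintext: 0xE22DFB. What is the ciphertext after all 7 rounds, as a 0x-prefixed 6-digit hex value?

s_0 = plaintext = 0xE22DFB
s_1 = Round(s_0, k_0) = 0x5CA195
s_2 = Round(s_1, k_1) = 0x4F0B83
s_3 = Round(s_2, k_2) = 0x72CD64
s_4 = Round(s_3, k_3) = 0xA2F221
s_5 = Round(s_4, k_4) = 0x12FE61
s_6 = Round(s_5, k_5) = 0x56E42A
s_7 = Round(s_6, k_6) = 0xC65237

0xC65237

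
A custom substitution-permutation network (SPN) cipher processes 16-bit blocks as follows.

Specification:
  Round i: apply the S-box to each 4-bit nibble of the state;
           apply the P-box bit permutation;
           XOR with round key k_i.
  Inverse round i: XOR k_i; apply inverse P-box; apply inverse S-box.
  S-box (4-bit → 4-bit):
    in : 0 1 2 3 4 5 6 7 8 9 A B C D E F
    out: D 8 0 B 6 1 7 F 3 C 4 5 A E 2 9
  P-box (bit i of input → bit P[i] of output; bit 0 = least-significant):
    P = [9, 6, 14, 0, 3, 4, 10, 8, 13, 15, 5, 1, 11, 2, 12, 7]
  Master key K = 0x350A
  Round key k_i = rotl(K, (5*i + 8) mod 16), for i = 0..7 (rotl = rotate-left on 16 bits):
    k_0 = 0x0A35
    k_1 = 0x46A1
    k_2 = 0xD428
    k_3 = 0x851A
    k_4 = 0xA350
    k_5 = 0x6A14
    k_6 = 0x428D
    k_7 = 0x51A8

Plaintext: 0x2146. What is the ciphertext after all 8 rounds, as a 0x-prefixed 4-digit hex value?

0x2386

s_0 = plaintext = 0x2146
s_1 = Round(s_0, k_0) = 0x4C67
s_2 = Round(s_1, k_1) = 0x90FE
s_3 = Round(s_2, k_2) = 0xE5C2
s_4 = Round(s_3, k_3) = 0xA40E
s_5 = Round(s_4, k_4) = 0x3638
s_6 = Round(s_5, k_5) = 0xC1E8
s_7 = Round(s_6, k_6) = 0x405B
s_8 = Round(s_7, k_7) = 0x2386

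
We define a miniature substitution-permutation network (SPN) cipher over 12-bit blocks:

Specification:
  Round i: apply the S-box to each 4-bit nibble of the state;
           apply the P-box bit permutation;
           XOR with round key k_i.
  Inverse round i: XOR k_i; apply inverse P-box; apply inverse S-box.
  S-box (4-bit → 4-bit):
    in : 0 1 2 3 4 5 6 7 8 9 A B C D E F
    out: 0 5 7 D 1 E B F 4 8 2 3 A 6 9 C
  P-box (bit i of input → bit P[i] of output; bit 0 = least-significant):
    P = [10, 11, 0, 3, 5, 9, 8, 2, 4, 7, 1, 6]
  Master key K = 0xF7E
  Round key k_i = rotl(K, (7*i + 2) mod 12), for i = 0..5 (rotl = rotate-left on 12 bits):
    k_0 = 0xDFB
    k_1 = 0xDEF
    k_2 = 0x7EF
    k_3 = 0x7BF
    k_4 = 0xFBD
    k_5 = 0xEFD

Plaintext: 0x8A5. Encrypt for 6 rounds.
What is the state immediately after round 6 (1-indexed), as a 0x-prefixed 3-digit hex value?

s_0 = plaintext = 0x8A5
s_1 = Round(s_0, k_0) = 0x7F0
s_2 = Round(s_1, k_1) = 0xC39
s_3 = Round(s_2, k_2) = 0x603
s_4 = Round(s_3, k_3) = 0x366
s_5 = Round(s_4, k_4) = 0x1C3
s_6 = Round(s_5, k_5) = 0x8E2

0x8E2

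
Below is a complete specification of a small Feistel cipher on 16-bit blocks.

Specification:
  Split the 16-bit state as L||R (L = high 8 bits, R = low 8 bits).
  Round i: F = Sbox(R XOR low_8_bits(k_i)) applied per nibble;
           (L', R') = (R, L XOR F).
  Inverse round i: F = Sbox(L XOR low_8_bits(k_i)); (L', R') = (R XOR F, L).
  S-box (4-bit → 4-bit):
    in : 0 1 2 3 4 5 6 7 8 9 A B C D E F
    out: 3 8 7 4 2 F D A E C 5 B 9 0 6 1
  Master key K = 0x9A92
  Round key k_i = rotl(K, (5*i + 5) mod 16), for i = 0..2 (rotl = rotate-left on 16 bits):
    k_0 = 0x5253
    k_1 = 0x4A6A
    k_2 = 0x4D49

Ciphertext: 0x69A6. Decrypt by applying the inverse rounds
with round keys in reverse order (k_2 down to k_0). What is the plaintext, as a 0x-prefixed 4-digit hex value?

s_0 = ciphertext = 0x69A6
s_1 = InvRound(s_0, k_2) = 0xD569
s_2 = InvRound(s_1, k_1) = 0xD8D5
s_3 = InvRound(s_2, k_0) = 0x3ED8

0x3ED8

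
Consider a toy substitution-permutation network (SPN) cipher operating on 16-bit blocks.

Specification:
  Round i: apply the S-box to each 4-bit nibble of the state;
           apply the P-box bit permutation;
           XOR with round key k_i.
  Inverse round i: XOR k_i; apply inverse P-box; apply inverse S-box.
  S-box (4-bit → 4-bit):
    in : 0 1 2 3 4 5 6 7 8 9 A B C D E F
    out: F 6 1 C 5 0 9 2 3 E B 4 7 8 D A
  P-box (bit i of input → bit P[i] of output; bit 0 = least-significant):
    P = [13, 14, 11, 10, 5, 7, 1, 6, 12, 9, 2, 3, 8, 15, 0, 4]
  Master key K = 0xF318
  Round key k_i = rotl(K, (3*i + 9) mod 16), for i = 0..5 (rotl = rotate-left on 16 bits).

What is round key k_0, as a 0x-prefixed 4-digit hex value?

0x31E6

K = 0xF318
k_0 = rotl(K, (3*0+9) mod 16) = rotl(K, 9) = 0x31E6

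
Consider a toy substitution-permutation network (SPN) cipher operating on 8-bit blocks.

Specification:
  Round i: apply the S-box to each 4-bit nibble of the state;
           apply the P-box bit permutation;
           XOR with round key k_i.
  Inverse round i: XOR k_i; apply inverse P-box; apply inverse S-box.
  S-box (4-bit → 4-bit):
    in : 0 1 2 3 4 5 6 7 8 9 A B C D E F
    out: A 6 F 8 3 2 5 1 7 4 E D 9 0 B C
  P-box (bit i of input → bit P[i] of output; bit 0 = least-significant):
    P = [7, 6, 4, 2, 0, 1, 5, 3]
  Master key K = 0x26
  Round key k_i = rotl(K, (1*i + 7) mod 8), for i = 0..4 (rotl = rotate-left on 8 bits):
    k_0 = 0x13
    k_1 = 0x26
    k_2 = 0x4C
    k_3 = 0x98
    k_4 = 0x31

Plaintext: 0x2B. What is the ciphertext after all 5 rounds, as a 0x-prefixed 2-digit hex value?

s_0 = plaintext = 0x2B
s_1 = Round(s_0, k_0) = 0xAC
s_2 = Round(s_1, k_1) = 0x88
s_3 = Round(s_2, k_2) = 0xBF
s_4 = Round(s_3, k_3) = 0xA5
s_5 = Round(s_4, k_4) = 0x5B

0x5B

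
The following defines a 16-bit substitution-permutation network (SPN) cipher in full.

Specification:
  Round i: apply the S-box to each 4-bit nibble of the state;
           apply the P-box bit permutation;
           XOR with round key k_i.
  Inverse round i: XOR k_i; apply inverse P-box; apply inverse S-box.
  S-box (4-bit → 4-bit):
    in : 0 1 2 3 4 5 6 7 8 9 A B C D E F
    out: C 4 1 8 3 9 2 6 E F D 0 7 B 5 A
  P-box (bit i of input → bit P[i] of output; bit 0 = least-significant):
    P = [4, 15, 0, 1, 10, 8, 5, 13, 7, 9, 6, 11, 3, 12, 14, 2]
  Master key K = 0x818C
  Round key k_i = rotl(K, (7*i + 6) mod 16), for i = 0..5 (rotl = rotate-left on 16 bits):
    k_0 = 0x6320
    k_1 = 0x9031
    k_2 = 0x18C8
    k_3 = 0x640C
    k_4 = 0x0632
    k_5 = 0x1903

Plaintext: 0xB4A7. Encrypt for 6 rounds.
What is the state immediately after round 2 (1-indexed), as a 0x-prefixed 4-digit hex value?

0xE998

s_0 = plaintext = 0xB4A7
s_1 = Round(s_0, k_0) = 0xC581
s_2 = Round(s_1, k_1) = 0xE998
s_3 = Round(s_2, k_2) = 0xF723
s_4 = Round(s_3, k_3) = 0x724A
s_5 = Round(s_4, k_4) = 0x53A1
s_6 = Round(s_5, k_5) = 0x352E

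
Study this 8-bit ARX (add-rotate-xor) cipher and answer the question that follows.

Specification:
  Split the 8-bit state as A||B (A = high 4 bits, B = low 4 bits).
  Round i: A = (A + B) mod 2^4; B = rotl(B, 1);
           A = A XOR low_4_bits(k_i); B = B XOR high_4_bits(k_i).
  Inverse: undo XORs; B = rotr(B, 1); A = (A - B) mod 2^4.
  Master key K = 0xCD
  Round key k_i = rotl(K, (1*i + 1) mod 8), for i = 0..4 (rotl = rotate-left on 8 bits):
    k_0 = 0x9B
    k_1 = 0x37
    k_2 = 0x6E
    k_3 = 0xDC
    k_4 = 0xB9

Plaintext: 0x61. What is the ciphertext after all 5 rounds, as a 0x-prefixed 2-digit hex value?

s_0 = plaintext = 0x61
s_1 = Round(s_0, k_0) = 0xCB
s_2 = Round(s_1, k_1) = 0x04
s_3 = Round(s_2, k_2) = 0xAE
s_4 = Round(s_3, k_3) = 0x40
s_5 = Round(s_4, k_4) = 0xDB

0xDB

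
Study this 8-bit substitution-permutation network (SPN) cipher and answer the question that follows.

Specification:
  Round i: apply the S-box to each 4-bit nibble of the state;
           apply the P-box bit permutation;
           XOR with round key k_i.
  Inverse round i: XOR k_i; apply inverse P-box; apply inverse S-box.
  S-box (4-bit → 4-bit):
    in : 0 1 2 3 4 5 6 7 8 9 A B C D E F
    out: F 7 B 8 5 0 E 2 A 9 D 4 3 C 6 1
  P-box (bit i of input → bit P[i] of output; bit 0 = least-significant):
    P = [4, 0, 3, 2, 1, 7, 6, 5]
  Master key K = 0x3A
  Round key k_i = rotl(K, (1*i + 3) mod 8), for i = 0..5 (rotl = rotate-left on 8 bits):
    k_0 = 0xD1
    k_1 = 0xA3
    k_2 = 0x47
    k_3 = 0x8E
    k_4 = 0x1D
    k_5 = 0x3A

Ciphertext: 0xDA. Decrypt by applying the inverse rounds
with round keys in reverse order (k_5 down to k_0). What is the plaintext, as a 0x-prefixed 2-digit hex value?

s_0 = ciphertext = 0xDA
s_1 = InvRound(s_0, k_5) = 0x65
s_2 = InvRound(s_1, k_4) = 0xD4
s_3 = InvRound(s_2, k_3) = 0x44
s_4 = InvRound(s_3, k_2) = 0xF7
s_5 = InvRound(s_4, k_1) = 0xB9
s_6 = InvRound(s_5, k_0) = 0xDB

0xDB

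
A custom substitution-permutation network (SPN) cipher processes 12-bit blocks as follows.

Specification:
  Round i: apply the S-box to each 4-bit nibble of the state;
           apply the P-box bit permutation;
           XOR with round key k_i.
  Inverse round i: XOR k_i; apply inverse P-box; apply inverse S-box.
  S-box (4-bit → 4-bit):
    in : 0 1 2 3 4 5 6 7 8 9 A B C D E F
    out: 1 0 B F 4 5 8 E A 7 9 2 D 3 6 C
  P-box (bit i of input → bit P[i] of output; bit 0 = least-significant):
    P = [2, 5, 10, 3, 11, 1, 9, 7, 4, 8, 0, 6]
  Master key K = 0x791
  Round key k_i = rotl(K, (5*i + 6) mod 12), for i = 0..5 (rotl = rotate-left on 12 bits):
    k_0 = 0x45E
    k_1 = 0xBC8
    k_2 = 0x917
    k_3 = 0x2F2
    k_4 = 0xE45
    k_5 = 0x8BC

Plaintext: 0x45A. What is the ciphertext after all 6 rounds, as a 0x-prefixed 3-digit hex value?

0x736

s_0 = plaintext = 0x45A
s_1 = Round(s_0, k_0) = 0xE53
s_2 = Round(s_1, k_1) = 0x4E5
s_3 = Round(s_2, k_2) = 0xF10
s_4 = Round(s_3, k_3) = 0x2B7
s_5 = Round(s_4, k_4) = 0xB3F
s_6 = Round(s_5, k_5) = 0x736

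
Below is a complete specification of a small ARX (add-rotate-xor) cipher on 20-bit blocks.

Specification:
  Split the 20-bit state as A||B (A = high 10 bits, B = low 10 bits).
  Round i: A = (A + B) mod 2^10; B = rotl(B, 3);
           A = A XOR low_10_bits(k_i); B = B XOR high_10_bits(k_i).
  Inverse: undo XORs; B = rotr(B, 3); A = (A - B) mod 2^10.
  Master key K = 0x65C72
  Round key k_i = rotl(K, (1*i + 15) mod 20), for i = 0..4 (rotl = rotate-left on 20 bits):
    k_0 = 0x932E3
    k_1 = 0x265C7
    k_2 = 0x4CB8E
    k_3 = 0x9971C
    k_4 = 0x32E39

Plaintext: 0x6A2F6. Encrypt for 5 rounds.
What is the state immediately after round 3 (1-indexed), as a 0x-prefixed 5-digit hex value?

0xA37A4

s_0 = plaintext = 0x6A2F6
s_1 = Round(s_0, k_0) = 0x9F5F9
s_2 = Round(s_1, k_1) = 0x6C752
s_3 = Round(s_2, k_2) = 0xA37A4
s_4 = Round(s_3, k_3) = 0x4B742
s_5 = Round(s_4, k_4) = 0x95ADD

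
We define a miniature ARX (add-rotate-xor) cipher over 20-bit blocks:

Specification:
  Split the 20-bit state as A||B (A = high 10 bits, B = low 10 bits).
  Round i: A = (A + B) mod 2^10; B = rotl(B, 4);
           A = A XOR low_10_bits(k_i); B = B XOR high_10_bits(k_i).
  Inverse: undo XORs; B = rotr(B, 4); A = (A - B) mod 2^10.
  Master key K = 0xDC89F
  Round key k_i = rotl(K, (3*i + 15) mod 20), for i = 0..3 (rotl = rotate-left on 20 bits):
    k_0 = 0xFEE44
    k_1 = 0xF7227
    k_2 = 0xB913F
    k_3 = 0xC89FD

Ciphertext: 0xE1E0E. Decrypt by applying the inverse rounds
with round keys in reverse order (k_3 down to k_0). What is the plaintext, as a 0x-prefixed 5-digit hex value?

s_0 = ciphertext = 0xE1E0E
s_1 = InvRound(s_0, k_3) = 0xDA312
s_2 = InvRound(s_1, k_2) = 0x2E19F
s_3 = InvRound(s_2, k_1) = 0x6ECE4
s_4 = InvRound(s_3, k_0) = 0x03BF1

0x03BF1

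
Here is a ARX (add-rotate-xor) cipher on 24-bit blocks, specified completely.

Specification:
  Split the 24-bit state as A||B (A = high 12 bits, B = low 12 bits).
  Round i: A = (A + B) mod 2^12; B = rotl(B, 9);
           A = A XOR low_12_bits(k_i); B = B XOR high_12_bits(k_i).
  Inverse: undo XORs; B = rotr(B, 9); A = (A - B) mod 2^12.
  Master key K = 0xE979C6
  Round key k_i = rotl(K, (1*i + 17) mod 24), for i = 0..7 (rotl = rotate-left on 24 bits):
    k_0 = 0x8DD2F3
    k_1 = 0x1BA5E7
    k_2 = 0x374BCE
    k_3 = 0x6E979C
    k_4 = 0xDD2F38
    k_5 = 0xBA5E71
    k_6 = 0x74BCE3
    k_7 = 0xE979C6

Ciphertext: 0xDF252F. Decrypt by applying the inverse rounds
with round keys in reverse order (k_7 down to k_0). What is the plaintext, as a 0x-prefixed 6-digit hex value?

0x6DFC44

s_0 = ciphertext = 0xDF252F
s_1 = InvRound(s_0, k_7) = 0x66FDC5
s_2 = InvRound(s_1, k_6) = 0x617475
s_3 = InvRound(s_2, k_5) = 0x9DFE87
s_4 = InvRound(s_3, k_4) = 0xC3EAA9
s_5 = InvRound(s_4, k_3) = 0x99C206
s_6 = InvRound(s_5, k_2) = 0x6C2B90
s_7 = InvRound(s_6, k_1) = 0x1D0155
s_8 = InvRound(s_7, k_0) = 0x6DFC44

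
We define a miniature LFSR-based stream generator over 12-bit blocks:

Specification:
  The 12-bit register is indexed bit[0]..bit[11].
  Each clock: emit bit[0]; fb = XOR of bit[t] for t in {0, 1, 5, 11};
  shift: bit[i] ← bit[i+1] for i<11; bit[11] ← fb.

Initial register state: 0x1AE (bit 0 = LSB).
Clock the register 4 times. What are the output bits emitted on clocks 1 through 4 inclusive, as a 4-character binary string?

reg_0 = 0x1AE
clock 1: out=0, reg = 0x0D7
clock 2: out=1, reg = 0x06B
clock 3: out=1, reg = 0x835
clock 4: out=1, reg = 0xC1A

0111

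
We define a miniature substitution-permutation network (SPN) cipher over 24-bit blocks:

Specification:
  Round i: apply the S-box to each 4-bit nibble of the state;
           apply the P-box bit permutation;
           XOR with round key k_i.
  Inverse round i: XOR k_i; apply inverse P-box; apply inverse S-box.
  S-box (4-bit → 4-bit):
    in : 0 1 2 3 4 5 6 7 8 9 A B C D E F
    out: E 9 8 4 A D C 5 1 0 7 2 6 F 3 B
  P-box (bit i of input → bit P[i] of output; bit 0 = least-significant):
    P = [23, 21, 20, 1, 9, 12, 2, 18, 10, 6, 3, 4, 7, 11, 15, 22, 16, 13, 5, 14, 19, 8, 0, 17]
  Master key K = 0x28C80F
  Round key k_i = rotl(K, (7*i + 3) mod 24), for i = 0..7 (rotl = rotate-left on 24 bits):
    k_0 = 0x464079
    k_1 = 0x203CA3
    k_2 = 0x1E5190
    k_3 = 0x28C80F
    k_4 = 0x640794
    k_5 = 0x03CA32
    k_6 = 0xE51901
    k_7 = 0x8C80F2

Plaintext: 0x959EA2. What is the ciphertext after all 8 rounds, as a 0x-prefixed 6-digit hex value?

s_0 = plaintext = 0x959EA2
s_1 = Round(s_0, k_0) = 0x47161F
s_2 = Round(s_1, k_1) = 0xC73F19
s_3 = Round(s_2, k_2) = 0x1BD6E1
s_4 = Round(s_3, k_3) = 0xE27295
s_5 = Round(s_4, k_4) = 0xFCC606
s_6 = Round(s_5, k_5) = 0x1D730C
s_7 = Round(s_6, k_6) = 0xDAE9AD
s_8 = Round(s_7, k_7) = 0x37BB55

0x37BB55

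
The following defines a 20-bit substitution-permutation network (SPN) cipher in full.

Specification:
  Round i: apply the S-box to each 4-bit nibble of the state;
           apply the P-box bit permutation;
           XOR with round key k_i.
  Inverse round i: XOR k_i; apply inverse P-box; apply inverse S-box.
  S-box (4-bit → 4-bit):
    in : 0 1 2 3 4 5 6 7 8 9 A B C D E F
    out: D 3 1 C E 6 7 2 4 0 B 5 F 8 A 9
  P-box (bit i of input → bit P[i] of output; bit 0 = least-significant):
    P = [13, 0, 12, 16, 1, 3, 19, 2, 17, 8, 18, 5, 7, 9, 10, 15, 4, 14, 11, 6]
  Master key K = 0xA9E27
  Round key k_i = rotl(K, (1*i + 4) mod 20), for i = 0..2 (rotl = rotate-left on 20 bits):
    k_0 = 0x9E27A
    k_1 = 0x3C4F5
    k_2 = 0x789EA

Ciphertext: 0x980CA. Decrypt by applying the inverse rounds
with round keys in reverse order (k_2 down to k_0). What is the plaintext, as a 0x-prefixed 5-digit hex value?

0x6847C

s_0 = ciphertext = 0x980CA
s_1 = InvRound(s_0, k_2) = 0x89C89
s_2 = InvRound(s_1, k_1) = 0xC9F43
s_3 = InvRound(s_2, k_0) = 0x6847C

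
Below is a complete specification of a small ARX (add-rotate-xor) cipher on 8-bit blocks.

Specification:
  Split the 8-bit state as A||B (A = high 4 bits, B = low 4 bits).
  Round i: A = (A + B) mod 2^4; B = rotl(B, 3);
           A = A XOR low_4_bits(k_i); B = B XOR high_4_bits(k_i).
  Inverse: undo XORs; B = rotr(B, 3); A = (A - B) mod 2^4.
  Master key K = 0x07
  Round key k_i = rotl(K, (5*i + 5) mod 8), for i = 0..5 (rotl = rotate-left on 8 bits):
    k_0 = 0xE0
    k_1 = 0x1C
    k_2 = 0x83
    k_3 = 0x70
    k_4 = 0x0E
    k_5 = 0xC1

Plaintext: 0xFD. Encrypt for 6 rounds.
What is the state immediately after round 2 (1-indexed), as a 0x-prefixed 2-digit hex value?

s_0 = plaintext = 0xFD
s_1 = Round(s_0, k_0) = 0xC0
s_2 = Round(s_1, k_1) = 0x01
s_3 = Round(s_2, k_2) = 0x20
s_4 = Round(s_3, k_3) = 0x27
s_5 = Round(s_4, k_4) = 0x7B
s_6 = Round(s_5, k_5) = 0x31

0x01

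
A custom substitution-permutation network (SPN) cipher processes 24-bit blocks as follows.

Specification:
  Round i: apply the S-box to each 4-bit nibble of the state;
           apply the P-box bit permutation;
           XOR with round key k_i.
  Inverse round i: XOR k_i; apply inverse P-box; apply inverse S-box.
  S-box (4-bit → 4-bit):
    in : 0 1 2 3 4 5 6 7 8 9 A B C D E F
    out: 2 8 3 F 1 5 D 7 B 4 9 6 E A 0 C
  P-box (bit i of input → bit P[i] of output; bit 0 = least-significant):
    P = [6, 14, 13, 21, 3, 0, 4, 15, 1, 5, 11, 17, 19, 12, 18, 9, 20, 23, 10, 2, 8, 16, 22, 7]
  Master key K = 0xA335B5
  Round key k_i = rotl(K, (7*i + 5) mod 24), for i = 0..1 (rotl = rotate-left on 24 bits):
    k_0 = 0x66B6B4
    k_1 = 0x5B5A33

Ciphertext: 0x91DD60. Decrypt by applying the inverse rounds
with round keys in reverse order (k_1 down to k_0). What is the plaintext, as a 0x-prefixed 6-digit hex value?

0x057B9A

s_0 = ciphertext = 0x91DD60
s_1 = InvRound(s_0, k_1) = 0x5BAAC4
s_2 = InvRound(s_1, k_0) = 0x057B9A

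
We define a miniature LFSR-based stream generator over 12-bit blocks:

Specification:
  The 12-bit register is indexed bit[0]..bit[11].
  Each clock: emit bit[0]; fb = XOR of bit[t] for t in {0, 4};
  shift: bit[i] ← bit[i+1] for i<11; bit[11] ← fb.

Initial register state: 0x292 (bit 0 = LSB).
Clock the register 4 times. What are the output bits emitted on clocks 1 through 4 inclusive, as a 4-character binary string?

0100

reg_0 = 0x292
clock 1: out=0, reg = 0x949
clock 2: out=1, reg = 0xCA4
clock 3: out=0, reg = 0x652
clock 4: out=0, reg = 0xB29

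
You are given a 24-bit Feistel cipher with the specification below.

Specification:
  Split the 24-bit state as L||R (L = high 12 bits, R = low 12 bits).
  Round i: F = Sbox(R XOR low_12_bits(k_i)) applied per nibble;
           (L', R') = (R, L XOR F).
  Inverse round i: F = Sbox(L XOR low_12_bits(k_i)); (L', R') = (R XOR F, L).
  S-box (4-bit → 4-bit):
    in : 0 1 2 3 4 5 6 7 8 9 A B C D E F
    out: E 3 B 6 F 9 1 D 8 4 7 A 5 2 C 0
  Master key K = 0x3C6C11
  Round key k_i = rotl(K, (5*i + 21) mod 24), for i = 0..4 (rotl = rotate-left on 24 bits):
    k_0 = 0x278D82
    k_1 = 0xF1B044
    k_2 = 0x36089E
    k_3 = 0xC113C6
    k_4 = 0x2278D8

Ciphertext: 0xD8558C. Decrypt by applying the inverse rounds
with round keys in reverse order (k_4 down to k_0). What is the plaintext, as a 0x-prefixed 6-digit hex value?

s_0 = ciphertext = 0xD8558C
s_1 = InvRound(s_0, k_4) = 0xC1ED85
s_2 = InvRound(s_1, k_3) = 0xDADC1E
s_3 = InvRound(s_2, k_2) = 0x578DAD
s_4 = InvRound(s_3, k_1) = 0x4C8578
s_5 = InvRound(s_4, k_0) = 0x18F4C8

0x18F4C8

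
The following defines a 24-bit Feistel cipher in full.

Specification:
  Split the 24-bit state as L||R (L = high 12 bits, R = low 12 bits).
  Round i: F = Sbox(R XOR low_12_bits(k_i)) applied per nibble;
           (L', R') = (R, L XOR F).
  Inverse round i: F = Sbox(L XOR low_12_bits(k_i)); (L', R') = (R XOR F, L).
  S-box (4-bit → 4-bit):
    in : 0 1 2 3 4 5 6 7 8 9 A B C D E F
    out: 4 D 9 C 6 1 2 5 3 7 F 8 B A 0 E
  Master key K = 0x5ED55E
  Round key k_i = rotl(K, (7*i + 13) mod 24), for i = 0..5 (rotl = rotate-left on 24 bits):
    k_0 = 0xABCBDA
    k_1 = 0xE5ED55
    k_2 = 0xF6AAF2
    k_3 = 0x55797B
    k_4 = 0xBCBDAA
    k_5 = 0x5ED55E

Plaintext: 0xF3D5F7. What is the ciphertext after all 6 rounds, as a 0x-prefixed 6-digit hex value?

0x871025

s_0 = plaintext = 0xF3D5F7
s_1 = Round(s_0, k_0) = 0x5F7FA7
s_2 = Round(s_1, k_1) = 0xFA7C1E
s_3 = Round(s_2, k_2) = 0xC1EDAC
s_4 = Round(s_3, k_3) = 0xDACABB
s_5 = Round(s_4, k_4) = 0xABB871
s_6 = Round(s_5, k_5) = 0x871025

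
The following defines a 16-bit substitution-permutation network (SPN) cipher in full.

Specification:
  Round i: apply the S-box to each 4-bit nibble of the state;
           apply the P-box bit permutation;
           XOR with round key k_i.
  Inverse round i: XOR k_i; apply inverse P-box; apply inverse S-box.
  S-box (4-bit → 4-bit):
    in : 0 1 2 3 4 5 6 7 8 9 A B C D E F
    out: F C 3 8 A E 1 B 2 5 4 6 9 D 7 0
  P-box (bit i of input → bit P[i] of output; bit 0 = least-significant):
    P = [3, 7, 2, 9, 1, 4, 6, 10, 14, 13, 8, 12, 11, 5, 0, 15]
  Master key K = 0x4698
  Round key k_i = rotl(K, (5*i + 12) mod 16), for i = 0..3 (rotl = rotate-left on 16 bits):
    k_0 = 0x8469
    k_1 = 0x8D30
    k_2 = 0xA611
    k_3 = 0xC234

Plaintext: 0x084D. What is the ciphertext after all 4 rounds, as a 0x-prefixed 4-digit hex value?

0x3B64

s_0 = plaintext = 0x084D
s_1 = Round(s_0, k_0) = 0x2A54
s_2 = Round(s_1, k_1) = 0x82C0
s_3 = Round(s_2, k_2) = 0xC0BF
s_4 = Round(s_3, k_3) = 0x3B64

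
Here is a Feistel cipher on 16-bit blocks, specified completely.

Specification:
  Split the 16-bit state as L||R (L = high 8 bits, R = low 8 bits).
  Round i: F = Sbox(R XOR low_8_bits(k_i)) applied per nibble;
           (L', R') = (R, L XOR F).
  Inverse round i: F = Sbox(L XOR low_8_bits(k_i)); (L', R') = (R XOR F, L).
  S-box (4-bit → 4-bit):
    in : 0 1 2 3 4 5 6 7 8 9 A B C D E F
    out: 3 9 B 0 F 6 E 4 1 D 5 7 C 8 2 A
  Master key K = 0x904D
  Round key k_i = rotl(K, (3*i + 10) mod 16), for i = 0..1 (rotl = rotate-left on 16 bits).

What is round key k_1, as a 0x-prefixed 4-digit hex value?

K = 0x904D
k_0 = rotl(K, (3*0+10) mod 16) = rotl(K, 10) = 0x3641
k_1 = rotl(K, (3*1+10) mod 16) = rotl(K, 13) = 0xB209

0xB209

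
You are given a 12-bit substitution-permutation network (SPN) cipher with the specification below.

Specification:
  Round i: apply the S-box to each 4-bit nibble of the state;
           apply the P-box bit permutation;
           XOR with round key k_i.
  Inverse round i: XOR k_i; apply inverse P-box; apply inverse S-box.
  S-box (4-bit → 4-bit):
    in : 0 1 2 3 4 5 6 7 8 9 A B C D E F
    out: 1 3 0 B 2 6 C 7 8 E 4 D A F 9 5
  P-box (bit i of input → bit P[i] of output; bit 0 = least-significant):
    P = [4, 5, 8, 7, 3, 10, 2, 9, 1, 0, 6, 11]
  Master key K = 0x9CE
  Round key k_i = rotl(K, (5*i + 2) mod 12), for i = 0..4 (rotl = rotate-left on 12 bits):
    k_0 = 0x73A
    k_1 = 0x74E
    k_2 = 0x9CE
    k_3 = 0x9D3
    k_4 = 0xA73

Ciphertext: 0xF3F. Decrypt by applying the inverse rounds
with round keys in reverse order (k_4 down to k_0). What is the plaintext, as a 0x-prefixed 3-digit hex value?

s_0 = ciphertext = 0xF3F
s_1 = InvRound(s_0, k_4) = 0xA7A
s_2 = InvRound(s_1, k_3) = 0x4E9
s_3 = InvRound(s_2, k_2) = 0x355
s_4 = InvRound(s_3, k_1) = 0x110
s_5 = InvRound(s_4, k_0) = 0x034

0x034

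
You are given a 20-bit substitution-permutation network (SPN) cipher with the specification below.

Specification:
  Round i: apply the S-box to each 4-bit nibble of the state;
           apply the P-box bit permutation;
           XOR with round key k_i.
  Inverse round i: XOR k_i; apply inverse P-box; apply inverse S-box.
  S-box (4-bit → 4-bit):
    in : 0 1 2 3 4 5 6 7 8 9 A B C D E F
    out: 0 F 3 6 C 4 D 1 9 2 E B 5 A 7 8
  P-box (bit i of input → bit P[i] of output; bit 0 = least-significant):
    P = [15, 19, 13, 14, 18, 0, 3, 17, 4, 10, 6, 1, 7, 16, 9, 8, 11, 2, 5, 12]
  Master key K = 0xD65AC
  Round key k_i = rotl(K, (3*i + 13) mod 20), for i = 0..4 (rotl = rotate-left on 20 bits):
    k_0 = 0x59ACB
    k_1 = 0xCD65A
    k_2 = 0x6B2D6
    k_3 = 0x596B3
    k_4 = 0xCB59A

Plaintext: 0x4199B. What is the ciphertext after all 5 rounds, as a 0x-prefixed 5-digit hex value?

s_0 = plaintext = 0x4199B
s_1 = Round(s_0, k_0) = 0xC4D6A
s_2 = Round(s_1, k_1) = 0x2B970
s_3 = Round(s_2, k_2) = 0x3BF52
s_4 = Round(s_3, k_3) = 0xC171D
s_5 = Round(s_4, k_4) = 0x3FE23

0x3FE23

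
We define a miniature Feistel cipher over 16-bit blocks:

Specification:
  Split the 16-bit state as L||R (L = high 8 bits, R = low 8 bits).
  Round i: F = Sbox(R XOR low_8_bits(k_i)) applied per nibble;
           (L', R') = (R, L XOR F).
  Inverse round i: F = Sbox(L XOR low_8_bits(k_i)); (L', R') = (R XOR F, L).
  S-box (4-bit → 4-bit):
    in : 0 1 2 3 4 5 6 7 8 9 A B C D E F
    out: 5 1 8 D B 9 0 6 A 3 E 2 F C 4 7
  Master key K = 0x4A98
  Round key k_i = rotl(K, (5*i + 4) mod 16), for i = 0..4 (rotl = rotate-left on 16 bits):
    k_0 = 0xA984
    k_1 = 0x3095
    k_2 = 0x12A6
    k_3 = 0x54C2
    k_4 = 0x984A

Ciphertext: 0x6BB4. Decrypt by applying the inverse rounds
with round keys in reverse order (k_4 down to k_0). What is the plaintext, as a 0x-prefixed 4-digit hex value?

s_0 = ciphertext = 0x6BB4
s_1 = InvRound(s_0, k_4) = 0x356B
s_2 = InvRound(s_1, k_3) = 0x1D35
s_3 = InvRound(s_2, k_2) = 0x171D
s_4 = InvRound(s_3, k_1) = 0xB517
s_5 = InvRound(s_4, k_0) = 0xC6B5

0xC6B5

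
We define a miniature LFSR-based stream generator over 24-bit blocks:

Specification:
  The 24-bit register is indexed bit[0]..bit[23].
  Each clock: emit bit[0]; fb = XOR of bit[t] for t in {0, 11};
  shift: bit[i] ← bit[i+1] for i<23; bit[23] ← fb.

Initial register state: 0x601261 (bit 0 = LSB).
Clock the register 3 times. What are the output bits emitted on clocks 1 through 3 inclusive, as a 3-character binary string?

100

reg_0 = 0x601261
clock 1: out=1, reg = 0xB00930
clock 2: out=0, reg = 0xD80498
clock 3: out=0, reg = 0x6C024C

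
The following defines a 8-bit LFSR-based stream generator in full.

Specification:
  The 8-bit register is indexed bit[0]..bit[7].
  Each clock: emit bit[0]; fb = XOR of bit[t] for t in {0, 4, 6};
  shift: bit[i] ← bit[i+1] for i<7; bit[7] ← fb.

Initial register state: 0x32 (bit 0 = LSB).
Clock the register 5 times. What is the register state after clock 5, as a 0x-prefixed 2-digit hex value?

reg_0 = 0x32
clock 1: out=0, reg = 0x99
clock 2: out=1, reg = 0x4C
clock 3: out=0, reg = 0xA6
clock 4: out=0, reg = 0x53
clock 5: out=1, reg = 0xA9

0xA9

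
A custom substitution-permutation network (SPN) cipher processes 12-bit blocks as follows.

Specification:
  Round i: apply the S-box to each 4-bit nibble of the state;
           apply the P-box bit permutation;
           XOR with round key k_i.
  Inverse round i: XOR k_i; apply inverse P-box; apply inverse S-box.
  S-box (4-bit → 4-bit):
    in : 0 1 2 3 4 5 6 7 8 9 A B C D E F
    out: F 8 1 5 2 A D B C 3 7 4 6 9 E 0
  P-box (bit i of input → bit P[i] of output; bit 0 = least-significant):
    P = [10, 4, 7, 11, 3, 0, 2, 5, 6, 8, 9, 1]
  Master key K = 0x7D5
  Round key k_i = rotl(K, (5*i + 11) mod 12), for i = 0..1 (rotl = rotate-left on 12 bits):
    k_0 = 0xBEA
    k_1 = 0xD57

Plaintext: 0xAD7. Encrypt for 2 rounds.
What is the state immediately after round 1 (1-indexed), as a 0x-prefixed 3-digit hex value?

0x492

s_0 = plaintext = 0xAD7
s_1 = Round(s_0, k_0) = 0x492
s_2 = Round(s_1, k_1) = 0x85E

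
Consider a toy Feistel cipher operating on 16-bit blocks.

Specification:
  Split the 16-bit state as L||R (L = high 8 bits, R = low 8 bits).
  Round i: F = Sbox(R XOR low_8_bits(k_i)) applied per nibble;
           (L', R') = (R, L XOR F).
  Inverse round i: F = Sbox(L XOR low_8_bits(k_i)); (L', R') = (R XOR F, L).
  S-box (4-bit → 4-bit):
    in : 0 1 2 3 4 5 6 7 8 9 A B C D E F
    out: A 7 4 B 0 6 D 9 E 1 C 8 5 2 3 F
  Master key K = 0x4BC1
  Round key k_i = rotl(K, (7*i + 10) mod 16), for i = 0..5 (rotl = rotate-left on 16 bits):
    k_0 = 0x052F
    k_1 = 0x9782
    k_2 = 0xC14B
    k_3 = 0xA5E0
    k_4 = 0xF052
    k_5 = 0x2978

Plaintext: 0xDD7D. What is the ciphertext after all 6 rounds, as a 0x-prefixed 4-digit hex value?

0x2225

s_0 = plaintext = 0xDD7D
s_1 = Round(s_0, k_0) = 0x7DB9
s_2 = Round(s_1, k_1) = 0xB9C5
s_3 = Round(s_2, k_2) = 0xC55A
s_4 = Round(s_3, k_3) = 0x5A49
s_5 = Round(s_4, k_4) = 0x4922
s_6 = Round(s_5, k_5) = 0x2225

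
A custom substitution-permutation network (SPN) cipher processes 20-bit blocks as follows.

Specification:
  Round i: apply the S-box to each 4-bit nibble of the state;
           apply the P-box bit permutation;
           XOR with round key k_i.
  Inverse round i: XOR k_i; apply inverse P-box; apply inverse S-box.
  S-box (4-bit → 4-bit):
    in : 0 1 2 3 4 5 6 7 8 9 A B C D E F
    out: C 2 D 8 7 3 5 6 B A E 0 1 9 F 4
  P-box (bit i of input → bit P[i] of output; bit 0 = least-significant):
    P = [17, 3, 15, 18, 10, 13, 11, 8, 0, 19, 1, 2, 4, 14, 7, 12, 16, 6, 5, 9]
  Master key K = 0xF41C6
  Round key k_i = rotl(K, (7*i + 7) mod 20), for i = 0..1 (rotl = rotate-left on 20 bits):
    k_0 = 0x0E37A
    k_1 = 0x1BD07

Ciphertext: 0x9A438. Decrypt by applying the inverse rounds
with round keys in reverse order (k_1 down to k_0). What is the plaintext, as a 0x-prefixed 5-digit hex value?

0x4D4E8

s_0 = ciphertext = 0x9A438
s_1 = InvRound(s_0, k_1) = 0xFDE01
s_2 = InvRound(s_1, k_0) = 0x4D4E8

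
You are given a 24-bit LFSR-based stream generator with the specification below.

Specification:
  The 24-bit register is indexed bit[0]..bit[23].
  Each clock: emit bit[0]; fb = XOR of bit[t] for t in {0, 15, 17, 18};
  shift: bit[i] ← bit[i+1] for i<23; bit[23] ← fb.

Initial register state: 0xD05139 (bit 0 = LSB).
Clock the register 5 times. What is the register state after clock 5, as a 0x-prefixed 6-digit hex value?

reg_0 = 0xD05139
clock 1: out=1, reg = 0xE8289C
clock 2: out=0, reg = 0x74144E
clock 3: out=0, reg = 0xBA0A27
clock 4: out=1, reg = 0x5D0513
clock 5: out=1, reg = 0x2E8289

0x2E8289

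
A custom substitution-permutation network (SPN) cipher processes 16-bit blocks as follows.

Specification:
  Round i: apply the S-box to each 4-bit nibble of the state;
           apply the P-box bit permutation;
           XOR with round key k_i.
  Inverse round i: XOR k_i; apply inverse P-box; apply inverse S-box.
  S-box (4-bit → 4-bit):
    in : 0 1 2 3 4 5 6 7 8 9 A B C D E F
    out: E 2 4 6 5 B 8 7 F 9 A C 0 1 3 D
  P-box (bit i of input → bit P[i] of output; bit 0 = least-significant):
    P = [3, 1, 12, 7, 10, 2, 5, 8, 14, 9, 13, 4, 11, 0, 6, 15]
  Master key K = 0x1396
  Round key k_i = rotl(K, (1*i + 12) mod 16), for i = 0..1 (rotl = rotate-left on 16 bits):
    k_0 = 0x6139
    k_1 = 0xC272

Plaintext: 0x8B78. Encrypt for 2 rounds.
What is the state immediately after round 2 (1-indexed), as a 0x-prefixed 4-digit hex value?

0x8AF2

s_0 = plaintext = 0x8B78
s_1 = Round(s_0, k_0) = 0xDDC6
s_2 = Round(s_1, k_1) = 0x8AF2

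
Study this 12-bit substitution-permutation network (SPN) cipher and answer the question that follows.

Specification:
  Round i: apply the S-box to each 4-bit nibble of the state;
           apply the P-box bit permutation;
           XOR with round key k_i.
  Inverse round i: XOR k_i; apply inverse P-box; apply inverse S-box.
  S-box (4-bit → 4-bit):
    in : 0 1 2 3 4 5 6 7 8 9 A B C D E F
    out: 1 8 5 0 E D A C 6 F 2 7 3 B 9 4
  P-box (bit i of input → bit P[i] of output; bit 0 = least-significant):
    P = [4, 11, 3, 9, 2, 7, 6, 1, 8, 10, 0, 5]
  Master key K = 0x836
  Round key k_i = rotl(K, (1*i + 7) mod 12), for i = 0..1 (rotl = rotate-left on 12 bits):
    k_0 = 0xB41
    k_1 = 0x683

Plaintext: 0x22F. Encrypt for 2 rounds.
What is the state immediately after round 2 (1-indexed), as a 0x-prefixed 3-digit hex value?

0xA97

s_0 = plaintext = 0x22F
s_1 = Round(s_0, k_0) = 0xA0C
s_2 = Round(s_1, k_1) = 0xA97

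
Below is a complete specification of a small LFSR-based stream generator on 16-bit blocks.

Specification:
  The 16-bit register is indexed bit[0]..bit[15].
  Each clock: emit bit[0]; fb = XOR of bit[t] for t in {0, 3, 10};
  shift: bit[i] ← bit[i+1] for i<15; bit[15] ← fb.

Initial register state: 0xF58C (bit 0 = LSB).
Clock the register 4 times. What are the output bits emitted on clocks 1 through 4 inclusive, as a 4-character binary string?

0011

reg_0 = 0xF58C
clock 1: out=0, reg = 0x7AC6
clock 2: out=0, reg = 0x3D63
clock 3: out=1, reg = 0x1EB1
clock 4: out=1, reg = 0x0F58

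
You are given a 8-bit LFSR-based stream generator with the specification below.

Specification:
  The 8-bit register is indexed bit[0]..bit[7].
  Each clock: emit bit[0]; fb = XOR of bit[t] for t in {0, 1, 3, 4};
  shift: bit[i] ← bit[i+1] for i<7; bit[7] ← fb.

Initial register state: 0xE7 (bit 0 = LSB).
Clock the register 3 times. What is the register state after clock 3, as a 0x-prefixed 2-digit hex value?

0xDC

reg_0 = 0xE7
clock 1: out=1, reg = 0x73
clock 2: out=1, reg = 0xB9
clock 3: out=1, reg = 0xDC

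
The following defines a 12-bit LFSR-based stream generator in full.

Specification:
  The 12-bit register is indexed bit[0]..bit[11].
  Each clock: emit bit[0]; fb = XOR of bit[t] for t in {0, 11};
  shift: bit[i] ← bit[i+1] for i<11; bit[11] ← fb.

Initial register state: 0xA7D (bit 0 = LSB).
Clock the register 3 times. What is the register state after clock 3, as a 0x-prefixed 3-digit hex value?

0x94F

reg_0 = 0xA7D
clock 1: out=1, reg = 0x53E
clock 2: out=0, reg = 0x29F
clock 3: out=1, reg = 0x94F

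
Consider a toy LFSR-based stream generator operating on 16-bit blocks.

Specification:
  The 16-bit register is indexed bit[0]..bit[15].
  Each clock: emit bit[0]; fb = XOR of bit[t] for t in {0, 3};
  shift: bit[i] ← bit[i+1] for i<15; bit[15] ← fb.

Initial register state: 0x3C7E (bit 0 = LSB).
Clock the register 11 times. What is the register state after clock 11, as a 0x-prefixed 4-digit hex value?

reg_0 = 0x3C7E
clock 1: out=0, reg = 0x9E3F
clock 2: out=1, reg = 0x4F1F
clock 3: out=1, reg = 0x278F
clock 4: out=1, reg = 0x13C7
clock 5: out=1, reg = 0x89E3
clock 6: out=1, reg = 0xC4F1
clock 7: out=1, reg = 0xE278
clock 8: out=0, reg = 0xF13C
clock 9: out=0, reg = 0xF89E
clock 10: out=0, reg = 0xFC4F
clock 11: out=1, reg = 0x7E27

0x7E27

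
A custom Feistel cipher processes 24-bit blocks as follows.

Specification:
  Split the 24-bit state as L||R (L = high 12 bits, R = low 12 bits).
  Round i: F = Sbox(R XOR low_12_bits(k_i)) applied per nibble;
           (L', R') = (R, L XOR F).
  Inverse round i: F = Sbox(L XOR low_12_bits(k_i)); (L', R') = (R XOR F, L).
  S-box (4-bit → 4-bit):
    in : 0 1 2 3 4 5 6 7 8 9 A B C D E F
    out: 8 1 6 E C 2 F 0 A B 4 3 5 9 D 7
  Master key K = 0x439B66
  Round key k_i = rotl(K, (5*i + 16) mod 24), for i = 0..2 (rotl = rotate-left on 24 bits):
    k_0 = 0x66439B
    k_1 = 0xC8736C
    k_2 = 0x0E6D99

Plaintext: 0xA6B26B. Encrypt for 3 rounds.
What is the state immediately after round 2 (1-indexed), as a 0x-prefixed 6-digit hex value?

s_0 = plaintext = 0xA6B26B
s_1 = Round(s_0, k_0) = 0x26BB13
s_2 = Round(s_1, k_1) = 0xB1386C
s_3 = Round(s_2, k_2) = 0x86C961

0xB1386C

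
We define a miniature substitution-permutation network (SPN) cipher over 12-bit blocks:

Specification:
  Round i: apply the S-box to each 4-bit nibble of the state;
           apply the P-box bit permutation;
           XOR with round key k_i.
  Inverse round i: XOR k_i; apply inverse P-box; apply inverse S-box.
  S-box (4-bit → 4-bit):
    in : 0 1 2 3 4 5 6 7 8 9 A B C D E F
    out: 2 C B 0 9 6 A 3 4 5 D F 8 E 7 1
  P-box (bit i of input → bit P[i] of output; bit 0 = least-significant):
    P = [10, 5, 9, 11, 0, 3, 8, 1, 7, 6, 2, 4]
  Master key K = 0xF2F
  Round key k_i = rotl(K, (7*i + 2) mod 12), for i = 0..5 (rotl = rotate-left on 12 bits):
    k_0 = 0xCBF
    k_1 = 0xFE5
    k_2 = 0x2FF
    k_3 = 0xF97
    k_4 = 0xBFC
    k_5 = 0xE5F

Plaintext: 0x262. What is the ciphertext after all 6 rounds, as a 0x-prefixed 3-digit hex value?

0x7A0

s_0 = plaintext = 0x262
s_1 = Round(s_0, k_0) = 0x045
s_2 = Round(s_1, k_1) = 0xD86
s_3 = Round(s_2, k_2) = 0xB8B
s_4 = Round(s_3, k_3) = 0x063
s_5 = Round(s_4, k_4) = 0xBB6
s_6 = Round(s_5, k_5) = 0x7A0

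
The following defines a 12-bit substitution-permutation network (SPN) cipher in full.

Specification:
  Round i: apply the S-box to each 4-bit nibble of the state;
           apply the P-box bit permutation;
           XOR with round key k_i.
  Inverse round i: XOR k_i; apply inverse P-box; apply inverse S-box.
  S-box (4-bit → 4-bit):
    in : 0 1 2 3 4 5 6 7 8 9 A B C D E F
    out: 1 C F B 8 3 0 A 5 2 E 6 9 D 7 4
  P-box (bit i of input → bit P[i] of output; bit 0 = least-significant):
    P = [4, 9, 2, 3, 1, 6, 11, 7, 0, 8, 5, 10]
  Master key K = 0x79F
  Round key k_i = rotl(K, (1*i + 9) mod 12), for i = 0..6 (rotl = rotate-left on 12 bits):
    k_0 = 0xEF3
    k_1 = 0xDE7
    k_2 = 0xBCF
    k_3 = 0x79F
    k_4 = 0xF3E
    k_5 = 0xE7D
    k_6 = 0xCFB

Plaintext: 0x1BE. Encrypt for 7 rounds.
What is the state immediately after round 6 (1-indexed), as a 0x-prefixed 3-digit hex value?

s_0 = plaintext = 0x1BE
s_1 = Round(s_0, k_0) = 0x087
s_2 = Round(s_1, k_1) = 0x7EC
s_3 = Round(s_2, k_2) = 0x695
s_4 = Round(s_3, k_3) = 0x5CF
s_5 = Round(s_4, k_4) = 0xEB9
s_6 = Round(s_5, k_5) = 0x51C
s_7 = Round(s_6, k_6) = 0x562

0x51C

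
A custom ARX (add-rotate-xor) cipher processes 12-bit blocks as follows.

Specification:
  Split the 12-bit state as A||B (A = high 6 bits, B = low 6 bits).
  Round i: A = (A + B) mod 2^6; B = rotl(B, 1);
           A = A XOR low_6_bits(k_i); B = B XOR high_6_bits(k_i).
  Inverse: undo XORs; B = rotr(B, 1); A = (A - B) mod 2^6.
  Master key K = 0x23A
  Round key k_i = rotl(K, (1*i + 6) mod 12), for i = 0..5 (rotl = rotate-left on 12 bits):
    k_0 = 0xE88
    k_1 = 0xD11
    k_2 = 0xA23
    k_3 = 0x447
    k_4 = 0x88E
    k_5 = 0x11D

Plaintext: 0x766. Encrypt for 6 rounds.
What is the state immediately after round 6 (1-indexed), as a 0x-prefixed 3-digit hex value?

s_0 = plaintext = 0x766
s_1 = Round(s_0, k_0) = 0x2F7
s_2 = Round(s_1, k_1) = 0x4DB
s_3 = Round(s_2, k_2) = 0x35E
s_4 = Round(s_3, k_3) = 0xB2D
s_5 = Round(s_4, k_4) = 0x5F9
s_6 = Round(s_5, k_5) = 0x377

0x377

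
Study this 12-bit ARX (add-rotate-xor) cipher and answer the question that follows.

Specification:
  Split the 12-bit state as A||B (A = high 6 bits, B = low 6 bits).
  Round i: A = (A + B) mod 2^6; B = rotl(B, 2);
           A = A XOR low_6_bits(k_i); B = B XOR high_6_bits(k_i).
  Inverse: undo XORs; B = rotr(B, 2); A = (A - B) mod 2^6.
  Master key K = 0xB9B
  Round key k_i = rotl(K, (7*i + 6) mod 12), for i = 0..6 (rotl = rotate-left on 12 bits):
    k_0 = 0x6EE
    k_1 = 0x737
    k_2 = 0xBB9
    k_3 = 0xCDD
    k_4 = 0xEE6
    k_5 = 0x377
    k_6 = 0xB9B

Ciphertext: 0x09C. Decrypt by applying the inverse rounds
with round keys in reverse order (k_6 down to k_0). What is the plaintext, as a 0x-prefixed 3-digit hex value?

s_0 = ciphertext = 0x09C
s_1 = InvRound(s_0, k_6) = 0xB6C
s_2 = InvRound(s_1, k_5) = 0x098
s_3 = InvRound(s_2, k_4) = 0xB38
s_4 = InvRound(s_3, k_3) = 0xFF2
s_5 = InvRound(s_4, k_2) = 0xFC7
s_6 = InvRound(s_5, k_1) = 0x4B6
s_7 = InvRound(s_6, k_0) = 0x85B

0x85B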